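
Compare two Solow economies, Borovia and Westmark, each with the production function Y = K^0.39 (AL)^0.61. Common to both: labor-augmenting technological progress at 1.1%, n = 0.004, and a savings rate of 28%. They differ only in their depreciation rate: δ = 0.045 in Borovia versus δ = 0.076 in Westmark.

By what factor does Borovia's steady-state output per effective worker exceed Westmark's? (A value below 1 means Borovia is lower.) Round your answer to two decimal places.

ratio ≈ 1.31

Steady-state y* = [s/(n + g + δ)]^(α/(1−α)), so the ratio is [ (s_B/(n + g + δ)_B) / (s_W/(n + g + δ)_W) ]^0.6393.
s_B/(n + g + δ)_B = 0.28/0.060 = 4.6667; s_W/(n + g + δ)_W = 0.28/0.091 = 3.0769.
Ratio = (4.6667/3.0769)^0.6393 = 1.5167^0.6393 ≈ 1.3051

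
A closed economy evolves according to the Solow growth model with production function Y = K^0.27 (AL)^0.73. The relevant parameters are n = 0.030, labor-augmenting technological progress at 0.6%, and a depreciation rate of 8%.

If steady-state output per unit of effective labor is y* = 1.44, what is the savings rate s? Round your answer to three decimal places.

In steady state, investment equals break-even investment: s·k^α = (n + g + δ)·k.
Since y* = [s/(n + g + δ)]^(α/(1−α)), we have s/(n + g + δ) = (y*)^((1−α)/α) = 1.44^2.7037 = 2.6802.
Therefore s = 2.6802 × (n + g + δ) = 2.6802 × 0.116 = 0.3109.

s ≈ 0.311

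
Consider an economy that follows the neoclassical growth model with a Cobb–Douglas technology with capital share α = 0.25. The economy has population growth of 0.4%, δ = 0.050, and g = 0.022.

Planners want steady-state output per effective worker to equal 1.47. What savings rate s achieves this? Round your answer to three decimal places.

Steady state requires s·f(k) = (n + g + δ)·k, i.e. s·k^α = (n + g + δ)·k.
Since y* = [s/(n + g + δ)]^(α/(1−α)), we have s/(n + g + δ) = (y*)^((1−α)/α) = 1.47^3 = 3.1765.
Therefore s = 3.1765 × (n + g + δ) = 3.1765 × 0.076 = 0.2414.

s ≈ 0.241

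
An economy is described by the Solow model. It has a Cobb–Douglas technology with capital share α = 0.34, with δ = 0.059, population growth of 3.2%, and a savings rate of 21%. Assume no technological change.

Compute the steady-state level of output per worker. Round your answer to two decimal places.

y* = 1.54

At the steady state, Δk = 0, so s·k^α = (n + δ)·k.
Rearranging, k^(1−α) = s / (n + δ).
k^0.66 = 0.21 / (0.032 + 0.059) = 0.21 / 0.091 = 2.3077
k* = 2.3077^(1/0.66) ≈ 3.5504
y* = (k*)^α = 3.5504^0.34 ≈ 1.5385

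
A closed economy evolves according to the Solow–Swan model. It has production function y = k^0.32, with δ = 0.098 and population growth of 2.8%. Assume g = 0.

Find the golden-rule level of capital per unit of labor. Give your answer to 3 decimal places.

k_gold ≈ 3.938

The golden rule sets f'(k) = n + δ, i.e. α·k^(α−1) = n + δ.
So k^(1−α) = α / (n + δ) = 0.32 / 0.126 = 2.5397.
k_gold = 2.5397^(1/0.68) ≈ 3.9379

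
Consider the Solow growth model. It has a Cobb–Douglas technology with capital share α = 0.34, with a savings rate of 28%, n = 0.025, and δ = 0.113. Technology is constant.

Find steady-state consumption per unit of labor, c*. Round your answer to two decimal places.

In steady state, investment equals break-even investment: s·k^α = (n + δ)·k.
Dividing both sides by k: k^(1−α) = s / (n + δ).
k^0.66 = 0.28 / (0.025 + 0.113) = 0.28 / 0.138 = 2.0290
k* = 2.0290^(1/0.66) ≈ 2.9213
y* = (k*)^α = 2.9213^0.34 ≈ 1.4398
c* = (1 − s)·y* = (1 − 0.28) × 1.4398 ≈ 1.0367

c* ≈ 1.04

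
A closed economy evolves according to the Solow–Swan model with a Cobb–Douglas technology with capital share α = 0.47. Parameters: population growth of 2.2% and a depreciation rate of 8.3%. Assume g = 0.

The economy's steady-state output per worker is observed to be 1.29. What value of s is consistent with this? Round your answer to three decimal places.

In steady state, investment equals break-even investment: s·k^α = (n + δ)·k.
Since y* = [s/(n + δ)]^(α/(1−α)), we have s/(n + δ) = (y*)^((1−α)/α) = 1.29^1.1277 = 1.3326.
Therefore s = 1.3326 × (n + δ) = 1.3326 × 0.105 = 0.1399.

s ≈ 0.140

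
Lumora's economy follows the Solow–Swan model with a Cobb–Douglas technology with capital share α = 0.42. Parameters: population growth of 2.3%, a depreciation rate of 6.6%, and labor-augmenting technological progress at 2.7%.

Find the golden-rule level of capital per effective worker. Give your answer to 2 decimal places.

The golden rule sets f'(k) = n + g + δ, i.e. α·k^(α−1) = n + g + δ.
So k^(1−α) = α / (n + g + δ) = 0.42 / 0.116 = 3.6207.
k_gold = 3.6207^(1/0.58) ≈ 9.1925

k_gold ≈ 9.19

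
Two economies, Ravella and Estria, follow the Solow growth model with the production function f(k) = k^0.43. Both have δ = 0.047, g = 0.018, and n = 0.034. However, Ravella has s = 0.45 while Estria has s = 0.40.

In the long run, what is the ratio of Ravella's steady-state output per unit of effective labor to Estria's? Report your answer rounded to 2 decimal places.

Steady-state y* = [s/(n + g + δ)]^(α/(1−α)), so the ratio is [ (s_R/(n + g + δ)_R) / (s_E/(n + g + δ)_E) ]^0.7544.
s_R/(n + g + δ)_R = 0.45/0.099 = 4.5455; s_E/(n + g + δ)_E = 0.40/0.099 = 4.0404.
Ratio = (4.5455/4.0404)^0.7544 = 1.1250^0.7544 ≈ 1.0929

ratio ≈ 1.09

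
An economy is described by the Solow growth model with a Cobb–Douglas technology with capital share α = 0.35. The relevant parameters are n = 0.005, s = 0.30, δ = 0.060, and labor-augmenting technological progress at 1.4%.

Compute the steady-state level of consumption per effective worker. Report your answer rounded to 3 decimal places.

c* = 1.436

In steady state, investment equals break-even investment: s·k^α = (n + g + δ)·k.
Rearranging, k^(1−α) = s / (n + g + δ).
k^0.65 = 0.30 / (0.005 + 0.014 + 0.060) = 0.30 / 0.079 = 3.7975
k* = 3.7975^(1/0.65) ≈ 7.7900
y* = (k*)^α = 7.7900^0.35 ≈ 2.0513
c* = (1 − s)·y* = (1 − 0.30) × 2.0513 ≈ 1.4359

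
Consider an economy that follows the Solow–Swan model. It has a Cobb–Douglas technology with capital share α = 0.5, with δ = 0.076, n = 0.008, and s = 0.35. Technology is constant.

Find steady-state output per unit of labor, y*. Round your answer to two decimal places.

y* ≈ 4.17

At the steady state, Δk = 0, so s·k^α = (n + δ)·k.
Rearranging, k^(1−α) = s / (n + δ).
k^0.5 = 0.35 / (0.008 + 0.076) = 0.35 / 0.084 = 4.1667
k* = 4.1667^(1/0.5) ≈ 17.3614
y* = (k*)^α = 17.3614^0.5 ≈ 4.1667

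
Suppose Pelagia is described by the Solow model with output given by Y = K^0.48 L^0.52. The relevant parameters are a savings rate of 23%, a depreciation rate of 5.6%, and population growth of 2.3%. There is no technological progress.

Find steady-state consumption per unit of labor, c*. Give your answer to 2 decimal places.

Steady state requires s·f(k) = (n + δ)·k, i.e. s·k^α = (n + δ)·k.
Rearranging, k^(1−α) = s / (n + δ).
k^0.52 = 0.23 / (0.023 + 0.056) = 0.23 / 0.079 = 2.9114
k* = 2.9114^(1/0.52) ≈ 7.8073
y* = (k*)^α = 7.8073^0.48 ≈ 2.6816
c* = (1 − s)·y* = (1 − 0.23) × 2.6816 ≈ 2.0648

c* = 2.06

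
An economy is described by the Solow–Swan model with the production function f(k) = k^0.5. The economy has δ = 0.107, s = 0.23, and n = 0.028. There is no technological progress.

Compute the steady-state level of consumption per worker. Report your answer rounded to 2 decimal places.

c* = 1.31

Steady state requires s·f(k) = (n + δ)·k, i.e. s·k^α = (n + δ)·k.
Rearranging, k^(1−α) = s / (n + δ).
k^0.5 = 0.23 / (0.028 + 0.107) = 0.23 / 0.135 = 1.7037
k* = 1.7037^(1/0.5) ≈ 2.9026
y* = (k*)^α = 2.9026^0.5 ≈ 1.7037
c* = (1 − s)·y* = (1 − 0.23) × 1.7037 ≈ 1.3118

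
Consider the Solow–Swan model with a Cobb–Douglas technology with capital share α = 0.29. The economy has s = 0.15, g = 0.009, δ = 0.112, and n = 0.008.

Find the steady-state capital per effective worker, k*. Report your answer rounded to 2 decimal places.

k* ≈ 1.24

Steady state requires s·f(k) = (n + g + δ)·k, i.e. s·k^α = (n + g + δ)·k.
Dividing both sides by k: k^(1−α) = s / (n + g + δ).
k^0.71 = 0.15 / (0.008 + 0.009 + 0.112) = 0.15 / 0.129 = 1.1628
k* = 1.1628^(1/0.71) ≈ 1.2367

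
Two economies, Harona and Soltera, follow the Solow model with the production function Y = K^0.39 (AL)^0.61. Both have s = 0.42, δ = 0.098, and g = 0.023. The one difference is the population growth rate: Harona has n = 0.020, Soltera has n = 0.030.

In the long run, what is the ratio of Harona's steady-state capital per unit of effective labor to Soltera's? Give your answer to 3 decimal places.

Steady-state k* = [s/(n + g + δ)]^(1/(1−α)), so the ratio is [ (s_H/(n + g + δ)_H) / (s_S/(n + g + δ)_S) ]^1.6393.
s_H/(n + g + δ)_H = 0.42/0.141 = 2.9787; s_S/(n + g + δ)_S = 0.42/0.151 = 2.7815.
Ratio = (2.9787/2.7815)^1.6393 = 1.0709^1.6393 ≈ 1.1188

ratio ≈ 1.119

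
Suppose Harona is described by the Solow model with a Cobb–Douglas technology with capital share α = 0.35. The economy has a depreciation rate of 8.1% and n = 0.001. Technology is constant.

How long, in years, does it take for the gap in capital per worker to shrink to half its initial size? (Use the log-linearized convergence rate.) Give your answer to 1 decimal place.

t_½ ≈ 13.0 years

Near the steady state the convergence rate is λ = (1 − α)(n + δ).
λ = (1 − 0.35) × 0.082 = 0.65 × 0.082 = 0.0533
Half-life = ln 2 / λ = 0.6931 / 0.0533 ≈ 13.00 years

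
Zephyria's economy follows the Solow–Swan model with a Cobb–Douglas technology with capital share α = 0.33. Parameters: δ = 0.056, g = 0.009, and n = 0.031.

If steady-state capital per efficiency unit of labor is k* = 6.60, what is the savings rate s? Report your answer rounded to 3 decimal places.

s ≈ 0.340

In steady state, investment equals break-even investment: s·k^α = (n + g + δ)·k.
So s / (n + g + δ) = (k*)^(1−α) = 6.60^0.67 = 3.5407.
Therefore s = 3.5407 × (n + g + δ) = 3.5407 × 0.096 = 0.3399.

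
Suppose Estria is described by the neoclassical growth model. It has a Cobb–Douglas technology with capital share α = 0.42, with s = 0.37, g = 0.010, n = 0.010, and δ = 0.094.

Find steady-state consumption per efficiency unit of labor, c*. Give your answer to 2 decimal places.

c* ≈ 1.48

In steady state, investment equals break-even investment: s·k^α = (n + g + δ)·k.
Dividing both sides by k: k^(1−α) = s / (n + g + δ).
k^0.58 = 0.37 / (0.010 + 0.010 + 0.094) = 0.37 / 0.114 = 3.2456
k* = 3.2456^(1/0.58) ≈ 7.6128
y* = (k*)^α = 7.6128^0.42 ≈ 2.3456
c* = (1 − s)·y* = (1 − 0.37) × 2.3456 ≈ 1.4777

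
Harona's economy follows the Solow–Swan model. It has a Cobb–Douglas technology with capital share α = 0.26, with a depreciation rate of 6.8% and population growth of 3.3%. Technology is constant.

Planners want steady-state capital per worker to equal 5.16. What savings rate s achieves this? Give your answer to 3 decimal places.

s ≈ 0.340

Steady state requires s·f(k) = (n + δ)·k, i.e. s·k^α = (n + δ)·k.
So s / (n + δ) = (k*)^(1−α) = 5.16^0.74 = 3.3679.
Therefore s = 3.3679 × (n + δ) = 3.3679 × 0.101 = 0.3402.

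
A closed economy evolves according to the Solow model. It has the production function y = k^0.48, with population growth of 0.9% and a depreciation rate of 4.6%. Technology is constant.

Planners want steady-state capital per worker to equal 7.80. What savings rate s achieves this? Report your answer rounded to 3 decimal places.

At the steady state, Δk = 0, so s·k^α = (n + δ)·k.
So s / (n + δ) = (k*)^(1−α) = 7.80^0.52 = 2.9100.
Therefore s = 2.9100 × (n + δ) = 2.9100 × 0.055 = 0.1601.

s ≈ 0.160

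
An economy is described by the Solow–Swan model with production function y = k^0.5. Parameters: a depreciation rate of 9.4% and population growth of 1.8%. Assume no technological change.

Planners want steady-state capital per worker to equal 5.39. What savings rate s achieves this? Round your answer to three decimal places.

s ≈ 0.260

At the steady state, Δk = 0, so s·k^α = (n + δ)·k.
So s / (n + δ) = (k*)^(1−α) = 5.39^0.5 = 2.3216.
Therefore s = 2.3216 × (n + δ) = 2.3216 × 0.112 = 0.2600.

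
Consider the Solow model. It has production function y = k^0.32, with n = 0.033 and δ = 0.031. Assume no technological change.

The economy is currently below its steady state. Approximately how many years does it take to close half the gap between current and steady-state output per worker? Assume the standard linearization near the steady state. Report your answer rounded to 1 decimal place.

Near the steady state the convergence rate is λ = (1 − α)(n + δ).
λ = (1 − 0.32) × 0.064 = 0.68 × 0.064 = 0.04352
Half-life = ln 2 / λ = 0.6931 / 0.04352 ≈ 15.93 years

t_½ ≈ 15.9 years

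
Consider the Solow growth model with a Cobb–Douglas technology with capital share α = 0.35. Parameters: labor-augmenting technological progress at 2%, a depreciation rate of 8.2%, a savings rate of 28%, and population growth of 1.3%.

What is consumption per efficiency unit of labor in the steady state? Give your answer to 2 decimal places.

At the steady state, Δk = 0, so s·k^α = (n + g + δ)·k.
Dividing both sides by k: k^(1−α) = s / (n + g + δ).
k^0.65 = 0.28 / (0.013 + 0.020 + 0.082) = 0.28 / 0.115 = 2.4348
k* = 2.4348^(1/0.65) ≈ 3.9315
y* = (k*)^α = 3.9315^0.35 ≈ 1.6147
c* = (1 − s)·y* = (1 − 0.28) × 1.6147 ≈ 1.1626

c* ≈ 1.16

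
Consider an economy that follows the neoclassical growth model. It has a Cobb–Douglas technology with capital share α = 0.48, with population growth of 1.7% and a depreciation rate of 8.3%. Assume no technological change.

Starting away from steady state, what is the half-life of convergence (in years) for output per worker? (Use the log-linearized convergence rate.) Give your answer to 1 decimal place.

Near the steady state the convergence rate is λ = (1 − α)(n + δ).
λ = (1 − 0.48) × 0.100 = 0.52 × 0.100 = 0.0520
Half-life = ln 2 / λ = 0.6931 / 0.0520 ≈ 13.33 years

half-life ≈ 13.3 years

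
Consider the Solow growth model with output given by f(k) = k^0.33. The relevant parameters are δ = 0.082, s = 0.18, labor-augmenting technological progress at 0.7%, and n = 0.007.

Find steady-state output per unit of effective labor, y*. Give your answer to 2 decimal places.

y* ≈ 1.36

In steady state, investment equals break-even investment: s·k^α = (n + g + δ)·k.
Rearranging, k^(1−α) = s / (n + g + δ).
k^0.67 = 0.18 / (0.007 + 0.007 + 0.082) = 0.18 / 0.096 = 1.8750
k* = 1.8750^(1/0.67) ≈ 2.5554
y* = (k*)^α = 2.5554^0.33 ≈ 1.3629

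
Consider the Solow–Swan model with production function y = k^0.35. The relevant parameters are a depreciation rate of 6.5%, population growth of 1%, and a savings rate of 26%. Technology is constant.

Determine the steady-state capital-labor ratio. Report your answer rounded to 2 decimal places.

k* = 6.77

Steady state requires s·f(k) = (n + δ)·k, i.e. s·k^α = (n + δ)·k.
Rearranging, k^(1−α) = s / (n + δ).
k^0.65 = 0.26 / (0.010 + 0.065) = 0.26 / 0.075 = 3.4667
k* = 3.4667^(1/0.65) ≈ 6.7708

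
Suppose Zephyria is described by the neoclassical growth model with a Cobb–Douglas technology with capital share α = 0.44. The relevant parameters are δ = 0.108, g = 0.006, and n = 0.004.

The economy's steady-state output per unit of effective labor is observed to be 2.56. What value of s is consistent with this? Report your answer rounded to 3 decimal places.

s ≈ 0.390

At the steady state, Δk = 0, so s·k^α = (n + g + δ)·k.
Since y* = [s/(n + g + δ)]^(α/(1−α)), we have s/(n + g + δ) = (y*)^((1−α)/α) = 2.56^1.2727 = 3.3080.
Therefore s = 3.3080 × (n + g + δ) = 3.3080 × 0.118 = 0.3903.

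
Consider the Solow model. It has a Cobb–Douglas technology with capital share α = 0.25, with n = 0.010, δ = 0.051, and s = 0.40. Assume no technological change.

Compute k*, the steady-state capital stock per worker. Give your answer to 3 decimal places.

k* ≈ 12.274

In steady state, investment equals break-even investment: s·k^α = (n + δ)·k.
Dividing both sides by k: k^(1−α) = s / (n + δ).
k^0.75 = 0.40 / (0.010 + 0.051) = 0.40 / 0.061 = 6.5574
k* = 6.5574^(1/0.75) ≈ 12.2737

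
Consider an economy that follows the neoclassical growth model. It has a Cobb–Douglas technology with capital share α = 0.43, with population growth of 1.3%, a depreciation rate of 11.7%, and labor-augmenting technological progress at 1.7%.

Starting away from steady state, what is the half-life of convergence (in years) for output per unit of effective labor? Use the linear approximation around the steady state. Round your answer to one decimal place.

Near the steady state the convergence rate is λ = (1 − α)(n + g + δ).
λ = (1 − 0.43) × 0.147 = 0.57 × 0.147 = 0.08379
Half-life = ln 2 / λ = 0.6931 / 0.08379 ≈ 8.27 years

t_½ ≈ 8.3 years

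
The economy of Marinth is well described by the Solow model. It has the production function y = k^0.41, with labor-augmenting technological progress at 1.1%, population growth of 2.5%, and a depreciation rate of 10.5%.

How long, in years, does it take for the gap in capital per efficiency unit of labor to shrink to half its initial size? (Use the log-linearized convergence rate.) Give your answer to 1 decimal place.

t_½ ≈ 8.3 years

Near the steady state the convergence rate is λ = (1 − α)(n + g + δ).
λ = (1 − 0.41) × 0.141 = 0.59 × 0.141 = 0.08319
Half-life = ln 2 / λ = 0.6931 / 0.08319 ≈ 8.33 years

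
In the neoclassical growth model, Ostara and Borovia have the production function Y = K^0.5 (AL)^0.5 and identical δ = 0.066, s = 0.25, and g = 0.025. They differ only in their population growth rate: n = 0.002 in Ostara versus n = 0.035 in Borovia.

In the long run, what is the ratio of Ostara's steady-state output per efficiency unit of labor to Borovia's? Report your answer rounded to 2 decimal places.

Steady-state y* = [s/(n + g + δ)]^(α/(1−α)), so the ratio is [ (s_O/(n + g + δ)_O) / (s_B/(n + g + δ)_B) ]^1.
s_O/(n + g + δ)_O = 0.25/0.093 = 2.6882; s_B/(n + g + δ)_B = 0.25/0.126 = 1.9841.
Ratio = (2.6882/1.9841)^1 = 1.3549^1 ≈ 1.3549

ratio ≈ 1.35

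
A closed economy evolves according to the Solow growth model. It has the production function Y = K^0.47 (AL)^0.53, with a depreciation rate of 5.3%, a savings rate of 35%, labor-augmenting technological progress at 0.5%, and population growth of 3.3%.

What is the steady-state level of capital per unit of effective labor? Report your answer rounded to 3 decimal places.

k* = 12.701

In steady state, investment equals break-even investment: s·k^α = (n + g + δ)·k.
Rearranging, k^(1−α) = s / (n + g + δ).
k^0.53 = 0.35 / (0.033 + 0.005 + 0.053) = 0.35 / 0.091 = 3.8462
k* = 3.8462^(1/0.53) ≈ 12.7009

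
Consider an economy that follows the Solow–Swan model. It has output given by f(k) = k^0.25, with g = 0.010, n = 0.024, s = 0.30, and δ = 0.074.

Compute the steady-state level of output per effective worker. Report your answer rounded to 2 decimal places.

y* ≈ 1.41

In steady state, investment equals break-even investment: s·k^α = (n + g + δ)·k.
Dividing both sides by k: k^(1−α) = s / (n + g + δ).
k^0.75 = 0.30 / (0.024 + 0.010 + 0.074) = 0.30 / 0.108 = 2.7778
k* = 2.7778^(1/0.75) ≈ 3.9048
y* = (k*)^α = 3.9048^0.25 ≈ 1.4057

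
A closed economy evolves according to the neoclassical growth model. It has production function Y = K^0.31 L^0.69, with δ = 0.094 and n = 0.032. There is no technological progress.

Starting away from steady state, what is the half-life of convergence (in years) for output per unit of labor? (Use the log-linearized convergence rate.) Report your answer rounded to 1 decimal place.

t_½ ≈ 8.0 years

Near the steady state the convergence rate is λ = (1 − α)(n + δ).
λ = (1 − 0.31) × 0.126 = 0.69 × 0.126 = 0.08694
Half-life = ln 2 / λ = 0.6931 / 0.08694 ≈ 7.97 years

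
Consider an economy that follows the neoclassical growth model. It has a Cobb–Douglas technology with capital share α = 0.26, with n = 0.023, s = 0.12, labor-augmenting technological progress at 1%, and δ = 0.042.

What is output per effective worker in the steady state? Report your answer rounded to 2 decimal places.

At the steady state, Δk = 0, so s·k^α = (n + g + δ)·k.
Rearranging, k^(1−α) = s / (n + g + δ).
k^0.74 = 0.12 / (0.023 + 0.010 + 0.042) = 0.12 / 0.075 = 1.6000
k* = 1.6000^(1/0.74) ≈ 1.8873
y* = (k*)^α = 1.8873^0.26 ≈ 1.1796

y* = 1.18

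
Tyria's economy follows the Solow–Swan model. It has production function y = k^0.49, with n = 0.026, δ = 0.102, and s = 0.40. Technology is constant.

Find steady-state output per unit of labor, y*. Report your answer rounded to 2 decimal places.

y* = 2.99

In steady state, investment equals break-even investment: s·k^α = (n + δ)·k.
Rearranging, k^(1−α) = s / (n + δ).
k^0.51 = 0.40 / (0.026 + 0.102) = 0.40 / 0.128 = 3.1250
k* = 3.1250^(1/0.51) ≈ 9.3389
y* = (k*)^α = 9.3389^0.49 ≈ 2.9884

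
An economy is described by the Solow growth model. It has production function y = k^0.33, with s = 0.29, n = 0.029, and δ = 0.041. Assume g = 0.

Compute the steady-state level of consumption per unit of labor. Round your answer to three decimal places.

c* = 1.430

In steady state, investment equals break-even investment: s·k^α = (n + δ)·k.
Dividing both sides by k: k^(1−α) = s / (n + δ).
k^0.67 = 0.29 / (0.029 + 0.041) = 0.29 / 0.070 = 4.1429
k* = 4.1429^(1/0.67) ≈ 8.3435
y* = (k*)^α = 8.3435^0.33 ≈ 2.0139
c* = (1 − s)·y* = (1 − 0.29) × 2.0139 ≈ 1.4299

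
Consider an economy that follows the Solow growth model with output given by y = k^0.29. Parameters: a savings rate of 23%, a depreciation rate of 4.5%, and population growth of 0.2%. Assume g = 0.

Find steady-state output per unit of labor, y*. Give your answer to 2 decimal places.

y* = 1.91

Steady state requires s·f(k) = (n + δ)·k, i.e. s·k^α = (n + δ)·k.
Rearranging, k^(1−α) = s / (n + δ).
k^0.71 = 0.23 / (0.002 + 0.045) = 0.23 / 0.047 = 4.8936
k* = 4.8936^(1/0.71) ≈ 9.3607
y* = (k*)^α = 9.3607^0.29 ≈ 1.9128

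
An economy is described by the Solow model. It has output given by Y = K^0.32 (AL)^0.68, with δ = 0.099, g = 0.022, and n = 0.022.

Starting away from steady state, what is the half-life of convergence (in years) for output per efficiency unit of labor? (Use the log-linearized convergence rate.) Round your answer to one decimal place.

t_½ ≈ 7.1 years

Near the steady state the convergence rate is λ = (1 − α)(n + g + δ).
λ = (1 − 0.32) × 0.143 = 0.68 × 0.143 = 0.09724
Half-life = ln 2 / λ = 0.6931 / 0.09724 ≈ 7.13 years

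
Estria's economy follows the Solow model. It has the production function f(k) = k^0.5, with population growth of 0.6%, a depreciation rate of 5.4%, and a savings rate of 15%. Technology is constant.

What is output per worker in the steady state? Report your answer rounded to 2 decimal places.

y* ≈ 2.50

Steady state requires s·f(k) = (n + δ)·k, i.e. s·k^α = (n + δ)·k.
Rearranging, k^(1−α) = s / (n + δ).
k^0.5 = 0.15 / (0.006 + 0.054) = 0.15 / 0.060 = 2.5000
k* = 2.5000^(1/0.5) ≈ 6.2500
y* = (k*)^α = 6.2500^0.5 ≈ 2.5000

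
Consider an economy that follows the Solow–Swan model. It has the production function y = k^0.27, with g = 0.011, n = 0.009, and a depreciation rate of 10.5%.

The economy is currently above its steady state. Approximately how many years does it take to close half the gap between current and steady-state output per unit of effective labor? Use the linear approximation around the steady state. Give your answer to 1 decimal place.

t_½ ≈ 7.6 years

Near the steady state the convergence rate is λ = (1 − α)(n + g + δ).
λ = (1 − 0.27) × 0.125 = 0.73 × 0.125 = 0.09125
Half-life = ln 2 / λ = 0.6931 / 0.09125 ≈ 7.60 years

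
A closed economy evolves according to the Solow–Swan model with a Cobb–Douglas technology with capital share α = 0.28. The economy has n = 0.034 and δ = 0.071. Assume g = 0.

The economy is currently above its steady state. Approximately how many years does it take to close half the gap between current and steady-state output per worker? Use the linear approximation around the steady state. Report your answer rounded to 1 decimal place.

Near the steady state the convergence rate is λ = (1 − α)(n + δ).
λ = (1 − 0.28) × 0.105 = 0.72 × 0.105 = 0.0756
Half-life = ln 2 / λ = 0.6931 / 0.0756 ≈ 9.17 years

half-life ≈ 9.2 years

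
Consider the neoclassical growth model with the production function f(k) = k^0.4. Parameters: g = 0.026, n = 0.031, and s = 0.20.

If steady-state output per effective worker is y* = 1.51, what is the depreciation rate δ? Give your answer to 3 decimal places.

δ ≈ 0.051

In steady state, investment equals break-even investment: s·k^α = (n + g + δ)·k.
Since y* = [s/(n + g + δ)]^(α/(1−α)), we have s/(n + g + δ) = (y*)^((1−α)/α) = 1.51^1.5 = 1.8555.
Therefore n + g + δ = s / 1.8555 = 0.20 / 1.8555 = 0.1078, so δ = 0.1078 − 0.057 = 0.0508.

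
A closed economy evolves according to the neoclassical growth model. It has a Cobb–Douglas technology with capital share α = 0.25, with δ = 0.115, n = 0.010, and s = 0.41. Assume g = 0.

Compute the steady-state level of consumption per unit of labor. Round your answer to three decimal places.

c* = 0.877

Steady state requires s·f(k) = (n + δ)·k, i.e. s·k^α = (n + δ)·k.
Dividing both sides by k: k^(1−α) = s / (n + δ).
k^0.75 = 0.41 / (0.010 + 0.115) = 0.41 / 0.125 = 3.2800
k* = 3.2800^(1/0.75) ≈ 4.8734
y* = (k*)^α = 4.8734^0.25 ≈ 1.4858
c* = (1 − s)·y* = (1 − 0.41) × 1.4858 ≈ 0.8766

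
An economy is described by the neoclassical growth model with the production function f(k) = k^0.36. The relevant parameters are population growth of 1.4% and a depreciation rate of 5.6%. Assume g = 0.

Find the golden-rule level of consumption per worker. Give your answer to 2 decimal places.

At the golden rule, f'(k) = n + δ, so α·k^(α−1) = n + δ and k_gold = (α/(n + δ))^(1/(1−α)).
k_gold = (0.36/0.070)^(1/0.64) = 5.1429^1.5625 ≈ 12.9200
c_gold = f(k_gold) − (n + δ)·k_gold = 2.5122 − 0.070×12.9200 ≈ 1.6078

c_gold ≈ 1.61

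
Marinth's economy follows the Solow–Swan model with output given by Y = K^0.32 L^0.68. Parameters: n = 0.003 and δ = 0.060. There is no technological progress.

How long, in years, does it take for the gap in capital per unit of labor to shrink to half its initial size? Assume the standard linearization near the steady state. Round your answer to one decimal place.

Near the steady state the convergence rate is λ = (1 − α)(n + δ).
λ = (1 − 0.32) × 0.063 = 0.68 × 0.063 = 0.04284
Half-life = ln 2 / λ = 0.6931 / 0.04284 ≈ 16.18 years

t_½ ≈ 16.2 years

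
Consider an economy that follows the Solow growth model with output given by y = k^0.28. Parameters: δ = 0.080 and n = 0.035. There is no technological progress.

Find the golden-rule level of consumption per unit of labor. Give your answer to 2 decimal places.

At the golden rule, f'(k) = n + δ, so α·k^(α−1) = n + δ and k_gold = (α/(n + δ))^(1/(1−α)).
k_gold = (0.28/0.115)^(1/0.72) = 2.4348^1.3889 ≈ 3.4416
c_gold = f(k_gold) − (n + δ)·k_gold = 1.4135 − 0.115×3.4416 ≈ 1.0177

c_gold ≈ 1.02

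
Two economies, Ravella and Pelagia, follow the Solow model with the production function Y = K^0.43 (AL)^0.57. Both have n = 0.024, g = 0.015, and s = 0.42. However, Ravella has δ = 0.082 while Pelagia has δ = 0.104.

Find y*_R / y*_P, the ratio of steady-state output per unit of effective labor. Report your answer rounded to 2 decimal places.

ratio ≈ 1.13

Steady-state y* = [s/(n + g + δ)]^(α/(1−α)), so the ratio is [ (s_R/(n + g + δ)_R) / (s_P/(n + g + δ)_P) ]^0.7544.
s_R/(n + g + δ)_R = 0.42/0.121 = 3.4711; s_P/(n + g + δ)_P = 0.42/0.143 = 2.9371.
Ratio = (3.4711/2.9371)^0.7544 = 1.1818^0.7544 ≈ 1.1343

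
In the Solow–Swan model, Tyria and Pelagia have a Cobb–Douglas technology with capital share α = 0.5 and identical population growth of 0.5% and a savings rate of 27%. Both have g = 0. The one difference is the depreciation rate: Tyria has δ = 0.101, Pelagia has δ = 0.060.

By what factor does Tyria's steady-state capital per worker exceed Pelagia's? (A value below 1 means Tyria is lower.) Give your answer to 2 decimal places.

Steady-state k* = [s/(n + δ)]^(1/(1−α)), so the ratio is [ (s_T/(n + δ)_T) / (s_P/(n + δ)_P) ]^2.
s_T/(n + δ)_T = 0.27/0.106 = 2.5472; s_P/(n + δ)_P = 0.27/0.065 = 4.1538.
Ratio = (2.5472/4.1538)^2 = 0.6132^2 ≈ 0.3760

ratio ≈ 0.38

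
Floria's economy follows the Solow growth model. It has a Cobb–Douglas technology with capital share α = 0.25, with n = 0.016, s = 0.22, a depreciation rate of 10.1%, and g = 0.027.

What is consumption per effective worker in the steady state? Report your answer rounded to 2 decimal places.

At the steady state, Δk = 0, so s·k^α = (n + g + δ)·k.
Rearranging, k^(1−α) = s / (n + g + δ).
k^0.75 = 0.22 / (0.016 + 0.027 + 0.101) = 0.22 / 0.144 = 1.5278
k* = 1.5278^(1/0.75) ≈ 1.7596
y* = (k*)^α = 1.7596^0.25 ≈ 1.1517
c* = (1 − s)·y* = (1 − 0.22) × 1.1517 ≈ 0.8983

c* = 0.90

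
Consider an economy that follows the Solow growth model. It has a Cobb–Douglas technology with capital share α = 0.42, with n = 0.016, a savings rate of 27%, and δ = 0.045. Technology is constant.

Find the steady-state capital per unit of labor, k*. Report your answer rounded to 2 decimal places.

k* ≈ 13.00

In steady state, investment equals break-even investment: s·k^α = (n + δ)·k.
Dividing both sides by k: k^(1−α) = s / (n + δ).
k^0.58 = 0.27 / (0.016 + 0.045) = 0.27 / 0.061 = 4.4262
k* = 4.4262^(1/0.58) ≈ 12.9971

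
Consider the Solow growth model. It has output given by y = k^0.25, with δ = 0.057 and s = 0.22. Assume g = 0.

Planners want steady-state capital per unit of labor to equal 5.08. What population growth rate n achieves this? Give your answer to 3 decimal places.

In steady state, investment equals break-even investment: s·k^α = (n + δ)·k.
So s / (n + δ) = (k*)^(1−α) = 5.08^0.75 = 3.3837.
Therefore n + δ = s / 3.3837 = 0.22 / 3.3837 = 0.0650, so n = 0.0650 − 0.057 = 0.0080.

n ≈ 0.008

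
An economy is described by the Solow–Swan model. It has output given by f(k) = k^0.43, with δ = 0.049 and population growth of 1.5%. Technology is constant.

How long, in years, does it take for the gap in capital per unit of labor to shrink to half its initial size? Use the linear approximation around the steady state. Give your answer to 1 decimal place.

Near the steady state the convergence rate is λ = (1 − α)(n + δ).
λ = (1 − 0.43) × 0.064 = 0.57 × 0.064 = 0.03648
Half-life = ln 2 / λ = 0.6931 / 0.03648 ≈ 19.00 years

half-life ≈ 19.0 years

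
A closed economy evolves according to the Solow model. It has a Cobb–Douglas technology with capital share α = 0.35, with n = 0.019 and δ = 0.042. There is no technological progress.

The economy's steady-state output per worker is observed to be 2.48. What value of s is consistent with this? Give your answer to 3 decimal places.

s ≈ 0.330

At the steady state, Δk = 0, so s·k^α = (n + δ)·k.
Since y* = [s/(n + δ)]^(α/(1−α)), we have s/(n + δ) = (y*)^((1−α)/α) = 2.48^1.8571 = 5.4018.
Therefore s = 5.4018 × (n + δ) = 5.4018 × 0.061 = 0.3295.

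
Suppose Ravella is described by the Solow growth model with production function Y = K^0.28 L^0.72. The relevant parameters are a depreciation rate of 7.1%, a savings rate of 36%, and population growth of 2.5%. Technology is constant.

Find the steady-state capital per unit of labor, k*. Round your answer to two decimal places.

Steady state requires s·f(k) = (n + δ)·k, i.e. s·k^α = (n + δ)·k.
Dividing both sides by k: k^(1−α) = s / (n + δ).
k^0.72 = 0.36 / (0.025 + 0.071) = 0.36 / 0.096 = 3.7500
k* = 3.7500^(1/0.72) ≈ 6.2700

k* ≈ 6.27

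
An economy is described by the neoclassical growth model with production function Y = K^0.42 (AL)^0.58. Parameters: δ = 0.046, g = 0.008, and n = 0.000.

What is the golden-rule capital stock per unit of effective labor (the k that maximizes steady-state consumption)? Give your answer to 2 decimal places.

k_gold ≈ 34.35

The golden rule sets f'(k) = n + g + δ, i.e. α·k^(α−1) = n + g + δ.
So k^(1−α) = α / (n + g + δ) = 0.42 / 0.054 = 7.7778.
k_gold = 7.7778^(1/0.58) ≈ 34.3526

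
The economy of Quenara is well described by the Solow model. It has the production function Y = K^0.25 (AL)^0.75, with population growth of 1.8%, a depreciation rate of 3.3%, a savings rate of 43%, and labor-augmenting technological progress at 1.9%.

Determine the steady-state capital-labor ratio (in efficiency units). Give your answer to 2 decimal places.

k* ≈ 11.25

Steady state requires s·f(k) = (n + g + δ)·k, i.e. s·k^α = (n + g + δ)·k.
Dividing both sides by k: k^(1−α) = s / (n + g + δ).
k^0.75 = 0.43 / (0.018 + 0.019 + 0.033) = 0.43 / 0.070 = 6.1429
k* = 6.1429^(1/0.75) ≈ 11.2503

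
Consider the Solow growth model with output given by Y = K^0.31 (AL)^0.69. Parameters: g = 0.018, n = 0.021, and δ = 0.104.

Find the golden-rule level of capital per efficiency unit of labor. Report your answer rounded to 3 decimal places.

k_gold ≈ 3.069

The golden rule sets f'(k) = n + g + δ, i.e. α·k^(α−1) = n + g + δ.
So k^(1−α) = α / (n + g + δ) = 0.31 / 0.143 = 2.1678.
k_gold = 2.1678^(1/0.69) ≈ 3.0689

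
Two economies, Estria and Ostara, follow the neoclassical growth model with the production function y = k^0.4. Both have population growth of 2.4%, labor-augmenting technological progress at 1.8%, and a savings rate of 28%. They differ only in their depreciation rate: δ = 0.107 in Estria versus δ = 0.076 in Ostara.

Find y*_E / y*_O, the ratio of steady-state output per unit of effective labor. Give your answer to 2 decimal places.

y*_E / y*_O ≈ 0.86

Steady-state y* = [s/(n + g + δ)]^(α/(1−α)), so the ratio is [ (s_E/(n + g + δ)_E) / (s_O/(n + g + δ)_O) ]^0.6667.
s_E/(n + g + δ)_E = 0.28/0.149 = 1.8792; s_O/(n + g + δ)_O = 0.28/0.118 = 2.3729.
Ratio = (1.8792/2.3729)^0.6667 = 0.7919^0.6667 ≈ 0.8559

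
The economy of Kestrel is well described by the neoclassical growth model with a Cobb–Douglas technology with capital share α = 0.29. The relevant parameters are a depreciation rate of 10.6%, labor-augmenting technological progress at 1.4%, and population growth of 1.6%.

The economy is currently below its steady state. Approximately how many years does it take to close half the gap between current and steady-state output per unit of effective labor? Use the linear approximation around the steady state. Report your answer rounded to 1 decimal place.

half-life ≈ 7.2 years

Near the steady state the convergence rate is λ = (1 − α)(n + g + δ).
λ = (1 − 0.29) × 0.136 = 0.71 × 0.136 = 0.09656
Half-life = ln 2 / λ = 0.6931 / 0.09656 ≈ 7.18 years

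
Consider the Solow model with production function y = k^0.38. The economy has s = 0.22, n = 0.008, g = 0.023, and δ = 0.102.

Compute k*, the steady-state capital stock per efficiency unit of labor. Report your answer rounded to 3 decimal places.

k* ≈ 2.252

In steady state, investment equals break-even investment: s·k^α = (n + g + δ)·k.
Dividing both sides by k: k^(1−α) = s / (n + g + δ).
k^0.62 = 0.22 / (0.008 + 0.023 + 0.102) = 0.22 / 0.133 = 1.6541
k* = 1.6541^(1/0.62) ≈ 2.2517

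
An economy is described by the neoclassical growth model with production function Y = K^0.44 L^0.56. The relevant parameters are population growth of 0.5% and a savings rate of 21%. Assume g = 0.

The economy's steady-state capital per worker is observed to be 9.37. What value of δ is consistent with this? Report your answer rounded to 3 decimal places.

At the steady state, Δk = 0, so s·k^α = (n + δ)·k.
So s / (n + δ) = (k*)^(1−α) = 9.37^0.56 = 3.5009.
Therefore n + δ = s / 3.5009 = 0.21 / 3.5009 = 0.0600, so δ = 0.0600 − 0.005 = 0.0550.

δ ≈ 0.055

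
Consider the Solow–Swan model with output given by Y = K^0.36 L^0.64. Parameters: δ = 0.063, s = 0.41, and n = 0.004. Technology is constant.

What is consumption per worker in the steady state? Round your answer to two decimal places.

c* ≈ 1.63

At the steady state, Δk = 0, so s·k^α = (n + δ)·k.
Dividing both sides by k: k^(1−α) = s / (n + δ).
k^0.64 = 0.41 / (0.004 + 0.063) = 0.41 / 0.067 = 6.1194
k* = 6.1194^(1/0.64) ≈ 16.9525
y* = (k*)^α = 16.9525^0.36 ≈ 2.7703
c* = (1 − s)·y* = (1 − 0.41) × 2.7703 ≈ 1.6345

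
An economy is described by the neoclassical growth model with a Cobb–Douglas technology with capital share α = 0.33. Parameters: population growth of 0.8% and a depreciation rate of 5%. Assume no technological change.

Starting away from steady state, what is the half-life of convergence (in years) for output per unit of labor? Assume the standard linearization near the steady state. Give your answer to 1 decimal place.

Near the steady state the convergence rate is λ = (1 − α)(n + δ).
λ = (1 − 0.33) × 0.058 = 0.67 × 0.058 = 0.03886
Half-life = ln 2 / λ = 0.6931 / 0.03886 ≈ 17.84 years

half-life ≈ 17.8 years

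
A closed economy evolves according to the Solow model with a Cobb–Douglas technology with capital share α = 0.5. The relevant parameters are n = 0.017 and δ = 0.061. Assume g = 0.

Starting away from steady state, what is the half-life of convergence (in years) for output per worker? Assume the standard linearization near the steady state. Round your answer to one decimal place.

half-life ≈ 17.8 years

Near the steady state the convergence rate is λ = (1 − α)(n + δ).
λ = (1 − 0.5) × 0.078 = 0.5 × 0.078 = 0.0390
Half-life = ln 2 / λ = 0.6931 / 0.0390 ≈ 17.77 years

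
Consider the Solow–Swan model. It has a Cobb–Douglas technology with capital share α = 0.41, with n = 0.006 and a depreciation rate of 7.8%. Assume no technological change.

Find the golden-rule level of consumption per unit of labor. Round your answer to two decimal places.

c_gold ≈ 1.78

At the golden rule, f'(k) = n + δ, so α·k^(α−1) = n + δ and k_gold = (α/(n + δ))^(1/(1−α)).
k_gold = (0.41/0.084)^(1/0.59) = 4.8810^1.6949 ≈ 14.6877
c_gold = f(k_gold) − (n + δ)·k_gold = 3.0092 − 0.084×14.6877 ≈ 1.7754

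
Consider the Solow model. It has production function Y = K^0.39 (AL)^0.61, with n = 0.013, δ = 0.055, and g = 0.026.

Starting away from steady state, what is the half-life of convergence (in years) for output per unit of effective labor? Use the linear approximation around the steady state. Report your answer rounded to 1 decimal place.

Near the steady state the convergence rate is λ = (1 − α)(n + g + δ).
λ = (1 − 0.39) × 0.094 = 0.61 × 0.094 = 0.05734
Half-life = ln 2 / λ = 0.6931 / 0.05734 ≈ 12.09 years

t_½ ≈ 12.1 years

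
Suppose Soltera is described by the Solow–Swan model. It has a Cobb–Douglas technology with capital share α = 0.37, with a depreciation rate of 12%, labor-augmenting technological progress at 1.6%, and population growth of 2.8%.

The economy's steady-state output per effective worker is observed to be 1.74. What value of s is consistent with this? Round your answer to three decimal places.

Steady state requires s·f(k) = (n + g + δ)·k, i.e. s·k^α = (n + g + δ)·k.
Since y* = [s/(n + g + δ)]^(α/(1−α)), we have s/(n + g + δ) = (y*)^((1−α)/α) = 1.74^1.7027 = 2.5679.
Therefore s = 2.5679 × (n + g + δ) = 2.5679 × 0.164 = 0.4211.

s ≈ 0.421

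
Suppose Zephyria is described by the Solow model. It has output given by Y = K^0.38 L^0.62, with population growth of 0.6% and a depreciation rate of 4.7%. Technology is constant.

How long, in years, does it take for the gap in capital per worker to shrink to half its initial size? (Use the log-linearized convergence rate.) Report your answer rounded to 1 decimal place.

Near the steady state the convergence rate is λ = (1 − α)(n + δ).
λ = (1 − 0.38) × 0.053 = 0.62 × 0.053 = 0.03286
Half-life = ln 2 / λ = 0.6931 / 0.03286 ≈ 21.09 years

t_½ ≈ 21.1 years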